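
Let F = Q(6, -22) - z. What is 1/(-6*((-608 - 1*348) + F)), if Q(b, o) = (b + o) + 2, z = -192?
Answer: 1/4668 ≈ 0.00021422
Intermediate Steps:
Q(b, o) = 2 + b + o
F = 178 (F = (2 + 6 - 22) - 1*(-192) = -14 + 192 = 178)
1/(-6*((-608 - 1*348) + F)) = 1/(-6*((-608 - 1*348) + 178)) = 1/(-6*((-608 - 348) + 178)) = 1/(-6*(-956 + 178)) = 1/(-6*(-778)) = 1/4668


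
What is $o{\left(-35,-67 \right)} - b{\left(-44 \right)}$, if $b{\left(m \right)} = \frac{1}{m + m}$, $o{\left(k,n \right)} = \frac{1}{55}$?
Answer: $\frac{13}{440} \approx 0.029545$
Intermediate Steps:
$o{\left(k,n \right)} = \frac{1}{55}$
$b{\left(m \right)} = \frac{1}{2 m}$
$o{\left(-35,-67 \right)} - b{\left(-44 \right)} = \frac{1}{55} - \frac{1}{2 \left(-44\right)} = \frac{1}{55} - \frac{1}{2} \left(- \frac{1}{44}\right) = \frac{1}{55} - - \frac{1}{88} = \frac{1}{55} + \frac{1}{88} = \frac{13}{440}$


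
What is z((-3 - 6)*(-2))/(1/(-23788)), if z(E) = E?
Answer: -428184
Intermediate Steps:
z((-3 - 6)*(-2))/(1/(-23788)) = ((-3 - 6)*(-2))/(1/(-23788)) = (-9*(-2))/(-1/23788) = 18*(-23788) = -428184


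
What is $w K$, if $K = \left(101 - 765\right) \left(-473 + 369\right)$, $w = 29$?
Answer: $2002624$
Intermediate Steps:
$K = 69056$ ($K = \left(-664\right) \left(-104\right) = 69056$)
$w K = 29 \cdot 69056 = 2002624$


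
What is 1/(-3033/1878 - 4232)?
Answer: -626/2650243 ≈ -0.00023620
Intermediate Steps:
1/(-3033/1878 - 4232) = 1/(-3033*1/1878 - 4232) = 1/(-1011/626 - 4232) = 1/(-2650243/626) = -626/2650243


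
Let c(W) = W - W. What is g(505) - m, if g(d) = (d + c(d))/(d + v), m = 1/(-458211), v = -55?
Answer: 15426467/13746330 ≈ 1.1222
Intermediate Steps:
c(W) = 0
m = -1/458211 ≈ -2.1824e-6
g(d) = d/(-55 + d) (g(d) = (d + 0)/(d - 55) = d/(-55 + d))
g(505) - m = 505/(-55 + 505) - 1*(-1/458211) = 505/450 + 1/458211 = 505*(1/450) + 1/458211 = 101/90 + 1/458211 = 15426467/13746330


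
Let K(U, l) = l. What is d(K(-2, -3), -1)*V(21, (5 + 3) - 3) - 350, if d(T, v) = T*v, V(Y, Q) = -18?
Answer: -404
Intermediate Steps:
d(K(-2, -3), -1)*V(21, (5 + 3) - 3) - 350 = -3*(-1)*(-18) - 350 = 3*(-18) - 350 = -54 - 350 = -404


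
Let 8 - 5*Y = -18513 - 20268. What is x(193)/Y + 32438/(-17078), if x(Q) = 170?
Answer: -621860641/331219271 ≈ -1.8775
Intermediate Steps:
Y = 38789/5 (Y = 8/5 - (-18513 - 20268)/5 = 8/5 - 1/5*(-38781) = 8/5 + 38781/5 = 38789/5 ≈ 7757.8)
x(193)/Y + 32438/(-17078) = 170/(38789/5) + 32438/(-17078) = 170*(5/38789) + 32438*(-1/17078) = 850/38789 - 16219/8539 = -621860641/331219271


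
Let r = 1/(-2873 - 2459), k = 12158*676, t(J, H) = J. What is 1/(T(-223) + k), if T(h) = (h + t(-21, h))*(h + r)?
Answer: 1333/11028202321 ≈ 1.2087e-7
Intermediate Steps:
k = 8218808
r = -1/5332 (r = 1/(-5332) = -1/5332 ≈ -0.00018755)
T(h) = (-21 + h)*(-1/5332 + h) (T(h) = (h - 21)*(h - 1/5332) = (-21 + h)*(-1/5332 + h))
1/(T(-223) + k) = 1/((21/5332 + (-223)² - 111973/5332*(-223)) + 8218808) = 1/((21/5332 + 49729 + 24969979/5332) + 8218808) = 1/(72531257/1333 + 8218808) = 1/(11028202321/1333) = 1333/11028202321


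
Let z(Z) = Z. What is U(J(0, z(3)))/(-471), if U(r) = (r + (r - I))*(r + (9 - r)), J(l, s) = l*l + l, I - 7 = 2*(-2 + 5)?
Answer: 39/157 ≈ 0.24841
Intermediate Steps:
I = 13 (I = 7 + 2*(-2 + 5) = 7 + 2*3 = 7 + 6 = 13)
J(l, s) = l + l² (J(l, s) = l² + l = l + l²)
U(r) = -117 + 18*r (U(r) = (r + (r - 1*13))*(r + (9 - r)) = (r + (r - 13))*9 = (r + (-13 + r))*9 = (-13 + 2*r)*9 = -117 + 18*r)
U(J(0, z(3)))/(-471) = (-117 + 18*(0*(1 + 0)))/(-471) = (-117 + 18*(0*1))*(-1/471) = (-117 + 18*0)*(-1/471) = (-117 + 0)*(-1/471) = -117*(-1/471) = 39/157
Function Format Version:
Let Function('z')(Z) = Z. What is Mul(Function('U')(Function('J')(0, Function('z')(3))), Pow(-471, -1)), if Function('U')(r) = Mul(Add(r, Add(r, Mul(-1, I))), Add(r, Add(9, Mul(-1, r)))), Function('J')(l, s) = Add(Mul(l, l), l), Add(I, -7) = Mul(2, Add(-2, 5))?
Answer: Rational(39, 157) ≈ 0.24841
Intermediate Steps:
I = 13 (I = Add(7, Mul(2, Add(-2, 5))) = Add(7, Mul(2, 3)) = Add(7, 6) = 13)
Function('J')(l, s) = Add(l, Pow(l, 2)) (Function('J')(l, s) = Add(Pow(l, 2), l) = Add(l, Pow(l, 2)))
Function('U')(r) = Add(-117, Mul(18, r)) (Function('U')(r) = Mul(Add(r, Add(r, Mul(-1, 13))), Add(r, Add(9, Mul(-1, r)))) = Mul(Add(r, Add(r, -13)), 9) = Mul(Add(r, Add(-13, r)), 9) = Mul(Add(-13, Mul(2, r)), 9) = Add(-117, Mul(18, r)))
Mul(Function('U')(Function('J')(0, Function('z')(3))), Pow(-471, -1)) = Mul(Add(-117, Mul(18, Mul(0, Add(1, 0)))), Pow(-471, -1)) = Mul(Add(-117, Mul(18, Mul(0, 1))), Rational(-1, 471)) = Mul(Add(-117, Mul(18, 0)), Rational(-1, 471)) = Mul(Add(-117, 0), Rational(-1, 471)) = Mul(-117, Rational(-1, 471)) = Rational(39, 157)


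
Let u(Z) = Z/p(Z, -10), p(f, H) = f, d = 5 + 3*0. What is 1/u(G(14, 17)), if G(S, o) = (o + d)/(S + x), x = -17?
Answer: 1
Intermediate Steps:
d = 5 (d = 5 + 0 = 5)
G(S, o) = (5 + o)/(-17 + S) (G(S, o) = (o + 5)/(S - 17) = (5 + o)/(-17 + S))
u(Z) = 1 (u(Z) = Z/Z = 1)
1/u(G(14, 17)) = 1/1 = 1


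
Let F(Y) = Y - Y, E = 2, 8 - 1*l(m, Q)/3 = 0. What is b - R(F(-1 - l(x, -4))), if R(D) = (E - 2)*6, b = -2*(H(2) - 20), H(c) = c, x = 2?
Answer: 36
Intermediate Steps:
l(m, Q) = 24 (l(m, Q) = 24 - 3*0 = 24 + 0 = 24)
F(Y) = 0
b = 36 (b = -2*(2 - 20) = -2*(-18) = 36)
R(D) = 0 (R(D) = (2 - 2)*6 = 0*6 = 0)
b - R(F(-1 - l(x, -4))) = 36 - 1*0 = 36 + 0 = 36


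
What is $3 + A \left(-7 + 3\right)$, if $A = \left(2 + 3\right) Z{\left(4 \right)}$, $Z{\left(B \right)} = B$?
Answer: $-77$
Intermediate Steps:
$A = 20$ ($A = \left(2 + 3\right) 4 = 5 \cdot 4 = 20$)
$3 + A \left(-7 + 3\right) = 3 + 20 \left(-7 + 3\right) = 3 + 20 \left(-4\right) = 3 - 80 = -77$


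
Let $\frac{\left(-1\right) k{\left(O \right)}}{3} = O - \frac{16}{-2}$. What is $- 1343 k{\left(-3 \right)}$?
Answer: $20145$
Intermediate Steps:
$k{\left(O \right)} = -24 - 3 O$ ($k{\left(O \right)} = - 3 \left(O - \frac{16}{-2}\right) = - 3 \left(O - -8\right) = - 3 \left(O + 8\right) = - 3 \left(8 + O\right) = -24 - 3 O$)
$- 1343 k{\left(-3 \right)} = - 1343 \left(-24 - -9\right) = - 1343 \left(-24 + 9\right) = \left(-1343\right) \left(-15\right) = 20145$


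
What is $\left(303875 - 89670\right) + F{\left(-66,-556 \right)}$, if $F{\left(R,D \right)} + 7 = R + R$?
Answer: $214066$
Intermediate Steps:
$F{\left(R,D \right)} = -7 + 2 R$ ($F{\left(R,D \right)} = -7 + \left(R + R\right) = -7 + 2 R$)
$\left(303875 - 89670\right) + F{\left(-66,-556 \right)} = \left(303875 - 89670\right) + \left(-7 + 2 \left(-66\right)\right) = 214205 - 139 = 214066$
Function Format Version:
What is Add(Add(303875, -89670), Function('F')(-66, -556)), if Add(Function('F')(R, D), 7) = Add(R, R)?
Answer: 214066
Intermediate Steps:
Function('F')(R, D) = Add(-7, Mul(2, R)) (Function('F')(R, D) = Add(-7, Add(R, R)) = Add(-7, Mul(2, R)))
Add(Add(303875, -89670), Function('F')(-66, -556)) = Add(Add(303875, -89670), Add(-7, Mul(2, -66))) = Add(214205, Add(-7, -132)) = Add(214205, -139) = 214066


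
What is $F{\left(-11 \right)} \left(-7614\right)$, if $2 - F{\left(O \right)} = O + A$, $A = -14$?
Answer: $-205578$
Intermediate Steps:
$F{\left(O \right)} = 16 - O$ ($F{\left(O \right)} = 2 - \left(O - 14\right) = 2 - \left(-14 + O\right) = 16 - O$)
$F{\left(-11 \right)} \left(-7614\right) = \left(16 - -11\right) \left(-7614\right) = \left(16 + 11\right) \left(-7614\right) = 27 \left(-7614\right) = -205578$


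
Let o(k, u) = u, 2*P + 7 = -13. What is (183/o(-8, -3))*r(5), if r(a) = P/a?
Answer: 122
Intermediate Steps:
P = -10 (P = -7/2 + (1/2)*(-13) = -7/2 - 13/2 = -10)
r(a) = -10/a
(183/o(-8, -3))*r(5) = (183/(-3))*(-10/5) = (183*(-1/3))*(-10*1/5) = -61*(-2) = 122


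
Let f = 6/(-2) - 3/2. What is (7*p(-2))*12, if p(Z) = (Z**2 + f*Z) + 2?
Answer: 1260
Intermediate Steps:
f = -9/2 (f = 6*(-1/2) - 3*1/2 = -3 - 3/2 = -9/2 ≈ -4.5000)
p(Z) = 2 + Z**2 - 9*Z/2 (p(Z) = (Z**2 - 9*Z/2) + 2 = 2 + Z**2 - 9*Z/2)
(7*p(-2))*12 = (7*(2 + (-2)**2 - 9/2*(-2)))*12 = (7*(2 + 4 + 9))*12 = (7*15)*12 = 105*12 = 1260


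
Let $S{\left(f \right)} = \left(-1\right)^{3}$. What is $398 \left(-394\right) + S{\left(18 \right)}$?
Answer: $-156813$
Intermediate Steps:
$S{\left(f \right)} = -1$
$398 \left(-394\right) + S{\left(18 \right)} = 398 \left(-394\right) - 1 = -156812 - 1 = -156813$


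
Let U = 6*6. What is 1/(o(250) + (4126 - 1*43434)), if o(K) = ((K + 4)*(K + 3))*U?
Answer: 1/2274124 ≈ 4.3973e-7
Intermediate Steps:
U = 36
o(K) = 36*(3 + K)*(4 + K) (o(K) = ((K + 4)*(K + 3))*36 = ((4 + K)*(3 + K))*36 = ((3 + K)*(4 + K))*36 = 36*(3 + K)*(4 + K))
1/(o(250) + (4126 - 1*43434)) = 1/((432 + 36*250**2 + 252*250) + (4126 - 1*43434)) = 1/((432 + 36*62500 + 63000) + (4126 - 43434)) = 1/((432 + 2250000 + 63000) - 39308) = 1/(2313432 - 39308) = 1/2274124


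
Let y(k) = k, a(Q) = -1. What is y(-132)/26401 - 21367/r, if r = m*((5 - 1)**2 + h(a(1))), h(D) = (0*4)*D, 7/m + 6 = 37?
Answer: -17487429961/2956912 ≈ -5914.1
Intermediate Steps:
m = 7/31 (m = 7/(-6 + 37) = 7/31 ≈ 0.22581)
h(D) = 0 (h(D) = 0*D = 0)
r = 112/31 (r = 7*((5 - 1)**2 + 0)/31 = 7*(4**2 + 0)/31 = 7*(16 + 0)/31 = (7/31)*16 = 112/31 ≈ 3.6129)
y(-132)/26401 - 21367/r = -132/26401 - 21367/112/31 = -132*1/26401 - 21367*31/112 = -132/26401 - 662377/112 = -17487429961/2956912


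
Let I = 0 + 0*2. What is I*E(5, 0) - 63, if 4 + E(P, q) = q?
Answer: -63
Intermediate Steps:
E(P, q) = -4 + q
I = 0 (I = 0 + 0 = 0)
I*E(5, 0) - 63 = 0*(-4 + 0) - 63 = 0*(-4) - 63 = 0 - 63 = -63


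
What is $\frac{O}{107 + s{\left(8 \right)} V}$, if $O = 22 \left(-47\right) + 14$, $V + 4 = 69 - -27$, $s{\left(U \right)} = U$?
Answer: $- \frac{340}{281} \approx -1.21$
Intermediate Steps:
$V = 92$ ($V = -4 + \left(69 - -27\right) = -4 + \left(69 + 27\right) = -4 + 96 = 92$)
$O = -1020$ ($O = -1034 + 14 = -1020$)
$\frac{O}{107 + s{\left(8 \right)} V} = - \frac{1020}{107 + 8 \cdot 92} = - \frac{1020}{107 + 736} = - \frac{1020}{843} = \left(-1020\right) \frac{1}{843} = - \frac{340}{281}$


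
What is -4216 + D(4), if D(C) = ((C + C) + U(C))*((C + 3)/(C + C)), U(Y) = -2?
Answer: -16843/4 ≈ -4210.8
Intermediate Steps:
D(C) = (-2 + 2*C)*(3 + C)/(2*C) (D(C) = ((C + C) - 2)*((C + 3)/(C + C)) = (2*C - 2)*((3 + C)/((2*C))) = (-2 + 2*C)*((3 + C)*(1/(2*C))) = (-2 + 2*C)*((3 + C)/(2*C)) = (-2 + 2*C)*(3 + C)/(2*C))
-4216 + D(4) = -4216 + (2 + 4 - 3/4) = -4216 + (2 + 4 - 3*¼) = -4216 + (2 + 4 - ¾) = -4216 + 21/4 = -16843/4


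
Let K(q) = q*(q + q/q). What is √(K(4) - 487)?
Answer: I*√467 ≈ 21.61*I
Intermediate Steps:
K(q) = q*(1 + q) (K(q) = q*(q + 1) = q*(1 + q))
√(K(4) - 487) = √(4*(1 + 4) - 487) = √(4*5 - 487) = √(20 - 487) = √(-467) = I*√467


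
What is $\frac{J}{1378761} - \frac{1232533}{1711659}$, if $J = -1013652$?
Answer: $- \frac{1144798333427}{786656224833} \approx -1.4553$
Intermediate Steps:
$\frac{J}{1378761} - \frac{1232533}{1711659} = - \frac{1013652}{1378761} - \frac{1232533}{1711659} = \left(-1013652\right) \frac{1}{1378761} - \frac{1232533}{1711659} = - \frac{337884}{459587} - \frac{1232533}{1711659} = - \frac{1144798333427}{786656224833}$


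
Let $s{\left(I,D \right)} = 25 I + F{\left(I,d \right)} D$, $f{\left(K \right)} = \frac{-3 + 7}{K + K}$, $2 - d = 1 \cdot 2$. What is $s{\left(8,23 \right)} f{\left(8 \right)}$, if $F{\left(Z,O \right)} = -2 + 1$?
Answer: $\frac{177}{4} \approx 44.25$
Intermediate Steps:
$d = 0$ ($d = 2 - 1 \cdot 2 = 2 - 2 = 0$)
$f{\left(K \right)} = \frac{2}{K}$ ($f{\left(K \right)} = \frac{4}{2 K} = 4 \frac{1}{2 K} = \frac{2}{K}$)
$F{\left(Z,O \right)} = -1$
$s{\left(I,D \right)} = - D + 25 I$ ($s{\left(I,D \right)} = 25 I - D = - D + 25 I$)
$s{\left(8,23 \right)} f{\left(8 \right)} = \left(\left(-1\right) 23 + 25 \cdot 8\right) \frac{2}{8} = \left(-23 + 200\right) 2 \cdot \frac{1}{8} = 177 \cdot \frac{1}{4} = \frac{177}{4}$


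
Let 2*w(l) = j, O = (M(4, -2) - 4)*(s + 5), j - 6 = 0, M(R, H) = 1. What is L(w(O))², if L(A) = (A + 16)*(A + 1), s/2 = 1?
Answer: 5776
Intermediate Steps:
s = 2 (s = 2*1 = 2)
j = 6 (j = 6 + 0 = 6)
O = -21 (O = (1 - 4)*(2 + 5) = -3*7 = -21)
w(l) = 3 (w(l) = (½)*6 = 3)
L(A) = (1 + A)*(16 + A) (L(A) = (16 + A)*(1 + A) = (1 + A)*(16 + A))
L(w(O))² = (16 + 3² + 17*3)² = (16 + 9 + 51)² = 76² = 5776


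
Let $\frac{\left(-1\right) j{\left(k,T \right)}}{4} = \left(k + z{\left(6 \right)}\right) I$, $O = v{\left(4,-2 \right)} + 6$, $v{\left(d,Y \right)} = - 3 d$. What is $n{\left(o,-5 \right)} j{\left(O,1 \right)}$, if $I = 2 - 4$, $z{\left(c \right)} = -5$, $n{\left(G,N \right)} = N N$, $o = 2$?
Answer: $-2200$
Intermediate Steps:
$n{\left(G,N \right)} = N^{2}$
$O = -6$ ($O = \left(-3\right) 4 + 6 = -12 + 6 = -6$)
$I = -2$ ($I = 2 - 4 = -2$)
$j{\left(k,T \right)} = -40 + 8 k$ ($j{\left(k,T \right)} = - 4 \left(k - 5\right) \left(-2\right) = - 4 \left(-5 + k\right) \left(-2\right) = - 4 \left(10 - 2 k\right) = -40 + 8 k$)
$n{\left(o,-5 \right)} j{\left(O,1 \right)} = \left(-5\right)^{2} \left(-40 + 8 \left(-6\right)\right) = 25 \left(-40 - 48\right) = 25 \left(-88\right) = -2200$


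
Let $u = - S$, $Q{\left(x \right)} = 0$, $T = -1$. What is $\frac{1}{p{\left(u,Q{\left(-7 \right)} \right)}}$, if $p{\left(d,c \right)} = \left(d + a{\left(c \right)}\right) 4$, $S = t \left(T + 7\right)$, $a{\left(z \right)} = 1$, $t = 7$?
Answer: $- \frac{1}{164} \approx -0.0060976$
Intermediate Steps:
$S = 42$ ($S = 7 \left(-1 + 7\right) = 7 \cdot 6 = 42$)
$u = -42$ ($u = \left(-1\right) 42 = -42$)
$p{\left(d,c \right)} = 4 + 4 d$ ($p{\left(d,c \right)} = \left(d + 1\right) 4 = \left(1 + d\right) 4 = 4 + 4 d$)
$\frac{1}{p{\left(u,Q{\left(-7 \right)} \right)}} = \frac{1}{4 + 4 \left(-42\right)} = \frac{1}{4 - 168} = \frac{1}{-164} = - \frac{1}{164}$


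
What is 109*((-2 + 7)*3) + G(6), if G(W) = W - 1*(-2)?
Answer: 1643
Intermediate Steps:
G(W) = 2 + W (G(W) = W + 2 = 2 + W)
109*((-2 + 7)*3) + G(6) = 109*((-2 + 7)*3) + (2 + 6) = 109*(5*3) + 8 = 109*15 + 8 = 1635 + 8 = 1643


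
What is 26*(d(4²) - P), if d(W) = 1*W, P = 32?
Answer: -416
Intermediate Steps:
d(W) = W
26*(d(4²) - P) = 26*(4² - 1*32) = 26*(16 - 32) = 26*(-16) = -416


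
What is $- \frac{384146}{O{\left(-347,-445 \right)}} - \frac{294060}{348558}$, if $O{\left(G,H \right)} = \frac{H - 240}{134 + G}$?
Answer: $- \frac{4753382803964}{39793705} \approx -1.1945 \cdot 10^{5}$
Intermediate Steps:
$O{\left(G,H \right)} = \frac{-240 + H}{134 + G}$
$- \frac{384146}{O{\left(-347,-445 \right)}} - \frac{294060}{348558} = - \frac{384146}{\frac{1}{134 - 347} \left(-240 - 445\right)} - \frac{294060}{348558} = - \frac{384146}{\frac{1}{-213} \left(-685\right)} - \frac{49010}{58093} = - \frac{384146}{\left(- \frac{1}{213}\right) \left(-685\right)} - \frac{49010}{58093} = - \frac{384146}{\frac{685}{213}} - \frac{49010}{58093} = \left(-384146\right) \frac{213}{685} - \frac{49010}{58093} = - \frac{81823098}{685} - \frac{49010}{58093} = - \frac{4753382803964}{39793705}$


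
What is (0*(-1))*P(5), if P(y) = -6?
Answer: 0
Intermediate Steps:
(0*(-1))*P(5) = (0*(-1))*(-6) = 0*(-6) = 0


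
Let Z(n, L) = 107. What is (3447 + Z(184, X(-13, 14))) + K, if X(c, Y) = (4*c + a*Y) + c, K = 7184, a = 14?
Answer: 10738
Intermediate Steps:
X(c, Y) = 5*c + 14*Y (X(c, Y) = (4*c + 14*Y) + c = 5*c + 14*Y)
(3447 + Z(184, X(-13, 14))) + K = (3447 + 107) + 7184 = 3554 + 7184 = 10738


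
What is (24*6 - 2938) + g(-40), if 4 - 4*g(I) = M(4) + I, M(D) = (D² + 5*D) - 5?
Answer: -11163/4 ≈ -2790.8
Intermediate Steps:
M(D) = -5 + D² + 5*D
g(I) = -27/4 - I/4 (g(I) = 1 - ((-5 + 4² + 5*4) + I)/4 = 1 - ((-5 + 16 + 20) + I)/4 = 1 - (31 + I)/4 = 1 + (-31/4 - I/4) = -27/4 - I/4)
(24*6 - 2938) + g(-40) = (24*6 - 2938) + (-27/4 - ¼*(-40)) = (144 - 2938) + (-27/4 + 10) = -2794 + 13/4 = -11163/4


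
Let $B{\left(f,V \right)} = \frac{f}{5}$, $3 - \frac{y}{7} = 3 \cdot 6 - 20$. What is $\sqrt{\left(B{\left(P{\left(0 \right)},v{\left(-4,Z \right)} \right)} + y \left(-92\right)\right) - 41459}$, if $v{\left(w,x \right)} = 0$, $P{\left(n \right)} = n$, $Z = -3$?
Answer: $i \sqrt{44679} \approx 211.37 i$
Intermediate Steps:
$y = 35$ ($y = 21 - 7 \left(3 \cdot 6 - 20\right) = 21 - 7 \left(18 - 20\right) = 21 - -14 = 21 + 14 = 35$)
$B{\left(f,V \right)} = \frac{f}{5}$ ($B{\left(f,V \right)} = f \frac{1}{5} = \frac{f}{5}$)
$\sqrt{\left(B{\left(P{\left(0 \right)},v{\left(-4,Z \right)} \right)} + y \left(-92\right)\right) - 41459} = \sqrt{\left(\frac{1}{5} \cdot 0 + 35 \left(-92\right)\right) - 41459} = \sqrt{\left(0 - 3220\right) - 41459} = \sqrt{-3220 - 41459} = \sqrt{-44679} = i \sqrt{44679}$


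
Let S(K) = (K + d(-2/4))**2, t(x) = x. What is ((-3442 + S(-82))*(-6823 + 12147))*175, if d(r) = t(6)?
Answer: 2174587800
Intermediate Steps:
d(r) = 6
S(K) = (6 + K)**2 (S(K) = (K + 6)**2 = (6 + K)**2)
((-3442 + S(-82))*(-6823 + 12147))*175 = ((-3442 + (6 - 82)**2)*(-6823 + 12147))*175 = ((-3442 + (-76)**2)*5324)*175 = ((-3442 + 5776)*5324)*175 = (2334*5324)*175 = 12426216*175 = 2174587800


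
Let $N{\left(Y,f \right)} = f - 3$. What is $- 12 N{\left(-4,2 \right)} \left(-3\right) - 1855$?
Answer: $-1891$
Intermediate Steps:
$N{\left(Y,f \right)} = -3 + f$
$- 12 N{\left(-4,2 \right)} \left(-3\right) - 1855 = - 12 \left(-3 + 2\right) \left(-3\right) - 1855 = \left(-12\right) \left(-1\right) \left(-3\right) - 1855 = 12 \left(-3\right) - 1855 = -36 - 1855 = -1891$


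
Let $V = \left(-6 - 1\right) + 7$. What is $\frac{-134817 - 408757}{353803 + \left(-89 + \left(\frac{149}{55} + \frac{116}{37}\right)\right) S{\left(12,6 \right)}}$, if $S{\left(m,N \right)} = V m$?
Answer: $- \frac{543574}{353803} \approx -1.5364$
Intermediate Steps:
$V = 0$ ($V = -7 + 7 = 0$)
$S{\left(m,N \right)} = 0$ ($S{\left(m,N \right)} = 0 m = 0$)
$\frac{-134817 - 408757}{353803 + \left(-89 + \left(\frac{149}{55} + \frac{116}{37}\right)\right) S{\left(12,6 \right)}} = \frac{-134817 - 408757}{353803 + \left(-89 + \left(\frac{149}{55} + \frac{116}{37}\right)\right) 0} = - \frac{543574}{353803 + \left(-89 + \left(149 \cdot \frac{1}{55} + 116 \cdot \frac{1}{37}\right)\right) 0} = - \frac{543574}{353803 + \left(-89 + \left(\frac{149}{55} + \frac{116}{37}\right)\right) 0} = - \frac{543574}{353803 + \left(-89 + \frac{11893}{2035}\right) 0} = - \frac{543574}{353803 - 0} = - \frac{543574}{353803 + 0} = - \frac{543574}{353803}$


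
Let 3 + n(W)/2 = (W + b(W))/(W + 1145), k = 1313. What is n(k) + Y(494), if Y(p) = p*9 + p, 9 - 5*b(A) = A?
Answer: 30324691/6145 ≈ 4934.9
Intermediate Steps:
b(A) = 9/5 - A/5
n(W) = -6 + 2*(9/5 + 4*W/5)/(1145 + W) (n(W) = -6 + 2*((W + (9/5 - W/5))/(W + 1145)) = -6 + 2*((9/5 + 4*W/5)/(1145 + W)) = -6 + 2*(9/5 + 4*W/5)/(1145 + W))
Y(p) = 10*p (Y(p) = 9*p + p = 10*p)
n(k) + Y(494) = 2*(-17166 - 11*1313)/(5*(1145 + 1313)) + 10*494 = (⅖)*(-17166 - 14443)/2458 + 4940 = (⅖)*(1/2458)*(-31609) + 4940 = -31609/6145 + 4940 = 30324691/6145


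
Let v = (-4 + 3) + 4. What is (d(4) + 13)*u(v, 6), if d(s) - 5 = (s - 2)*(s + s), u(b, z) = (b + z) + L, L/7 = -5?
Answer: -884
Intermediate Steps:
L = -35 (L = 7*(-5) = -35)
v = 3 (v = -1 + 4 = 3)
u(b, z) = -35 + b + z (u(b, z) = (b + z) - 35 = -35 + b + z)
d(s) = 5 + 2*s*(-2 + s) (d(s) = 5 + (s - 2)*(s + s) = 5 + (-2 + s)*(2*s) = 5 + 2*s*(-2 + s))
(d(4) + 13)*u(v, 6) = ((5 - 4*4 + 2*4²) + 13)*(-35 + 3 + 6) = ((5 - 16 + 2*16) + 13)*(-26) = ((5 - 16 + 32) + 13)*(-26) = (21 + 13)*(-26) = 34*(-26) = -884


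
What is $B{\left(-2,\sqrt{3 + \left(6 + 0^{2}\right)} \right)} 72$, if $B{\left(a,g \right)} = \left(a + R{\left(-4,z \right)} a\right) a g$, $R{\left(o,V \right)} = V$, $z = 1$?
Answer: $1728$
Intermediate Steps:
$B{\left(a,g \right)} = 2 g a^{2}$ ($B{\left(a,g \right)} = \left(a + 1 a\right) a g = \left(a + a\right) a g = 2 a a g = 2 a^{2} g = 2 g a^{2}$)
$B{\left(-2,\sqrt{3 + \left(6 + 0^{2}\right)} \right)} 72 = 2 \sqrt{3 + \left(6 + 0^{2}\right)} \left(-2\right)^{2} \cdot 72 = 2 \sqrt{3 + \left(6 + 0\right)} 4 \cdot 72 = 2 \sqrt{3 + 6} \cdot 4 \cdot 72 = 2 \sqrt{9} \cdot 4 \cdot 72 = 2 \cdot 3 \cdot 4 \cdot 72 = 24 \cdot 72 = 1728$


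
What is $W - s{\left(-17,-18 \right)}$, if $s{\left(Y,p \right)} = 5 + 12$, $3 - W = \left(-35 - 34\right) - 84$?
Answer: $139$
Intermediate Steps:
$W = 156$ ($W = 3 - \left(\left(-35 - 34\right) - 84\right) = 3 - \left(-69 - 84\right) = 3 - -153 = 3 + 153 = 156$)
$s{\left(Y,p \right)} = 17$
$W - s{\left(-17,-18 \right)} = 156 - 17 = 139$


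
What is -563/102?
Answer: -563/102 ≈ -5.5196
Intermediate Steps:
-563/102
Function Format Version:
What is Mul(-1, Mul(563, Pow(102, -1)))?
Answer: Rational(-563, 102) ≈ -5.5196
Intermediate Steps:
Mul(-1, Mul(563, Pow(102, -1))) = Mul(-1, Mul(563, Rational(1, 102))) = Mul(-1, Rational(563, 102)) = Rational(-563, 102)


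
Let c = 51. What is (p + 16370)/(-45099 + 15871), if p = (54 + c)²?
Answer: -27395/29228 ≈ -0.93729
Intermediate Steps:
p = 11025 (p = (54 + 51)² = 105² = 11025)
(p + 16370)/(-45099 + 15871) = (11025 + 16370)/(-45099 + 15871) = 27395/(-29228) = 27395*(-1/29228) = -27395/29228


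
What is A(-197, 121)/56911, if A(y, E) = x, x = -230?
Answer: -230/56911 ≈ -0.0040414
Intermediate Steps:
A(y, E) = -230
A(-197, 121)/56911 = -230/56911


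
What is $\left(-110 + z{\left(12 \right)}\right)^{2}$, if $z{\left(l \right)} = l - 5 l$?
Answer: $24964$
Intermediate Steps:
$z{\left(l \right)} = - 4 l$
$\left(-110 + z{\left(12 \right)}\right)^{2} = \left(-110 - 48\right)^{2} = \left(-158\right)^{2} = 24964$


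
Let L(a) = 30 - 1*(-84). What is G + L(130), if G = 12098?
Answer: 12212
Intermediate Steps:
L(a) = 114 (L(a) = 30 + 84 = 114)
G + L(130) = 12098 + 114 = 12212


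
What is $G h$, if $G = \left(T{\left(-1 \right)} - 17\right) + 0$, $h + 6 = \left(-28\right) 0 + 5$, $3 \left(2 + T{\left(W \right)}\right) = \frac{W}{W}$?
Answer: $\frac{56}{3} \approx 18.667$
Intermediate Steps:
$T{\left(W \right)} = - \frac{5}{3}$ ($T{\left(W \right)} = -2 + \frac{W \frac{1}{W}}{3} = -2 + \frac{1}{3} \cdot 1 = -2 + \frac{1}{3} = - \frac{5}{3}$)
$h = -1$ ($h = -6 + \left(\left(-28\right) 0 + 5\right) = -6 + \left(0 + 5\right) = -6 + 5 = -1$)
$G = - \frac{56}{3}$ ($G = \left(- \frac{5}{3} - 17\right) + 0 = - \frac{56}{3} + 0 = - \frac{56}{3} \approx -18.667$)
$G h = \left(- \frac{56}{3}\right) \left(-1\right) = \frac{56}{3}$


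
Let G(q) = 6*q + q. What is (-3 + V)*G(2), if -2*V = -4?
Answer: -14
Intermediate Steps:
V = 2 (V = -½*(-4) = 2)
G(q) = 7*q
(-3 + V)*G(2) = (-3 + 2)*(7*2) = -1*14 = -14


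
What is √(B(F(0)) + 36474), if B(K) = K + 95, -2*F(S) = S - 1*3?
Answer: √146282/2 ≈ 191.23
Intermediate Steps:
F(S) = 3/2 - S/2 (F(S) = -(S - 1*3)/2 = -(S - 3)/2 = -(-3 + S)/2 = 3/2 - S/2)
B(K) = 95 + K
√(B(F(0)) + 36474) = √((95 + (3/2 - ½*0)) + 36474) = √((95 + (3/2 + 0)) + 36474) = √((95 + 3/2) + 36474) = √(193/2 + 36474) = √(73141/2) = √146282/2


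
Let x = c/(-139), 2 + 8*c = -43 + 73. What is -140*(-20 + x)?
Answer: 389690/139 ≈ 2803.5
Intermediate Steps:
c = 7/2 (c = -1/4 + (-43 + 73)/8 = -1/4 + (1/8)*30 = -1/4 + 15/4 = 7/2 ≈ 3.5000)
x = -7/278 (x = (7/2)/(-139) = (7/2)*(-1/139) = -7/278 ≈ -0.025180)
-140*(-20 + x) = -140*(-20 - 7/278) = -140*(-5567/278) = 389690/139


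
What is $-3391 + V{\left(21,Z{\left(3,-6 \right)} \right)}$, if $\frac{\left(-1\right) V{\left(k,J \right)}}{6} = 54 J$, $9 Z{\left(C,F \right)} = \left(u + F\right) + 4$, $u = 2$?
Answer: $-3391$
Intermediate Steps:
$Z{\left(C,F \right)} = \frac{2}{3} + \frac{F}{9}$ ($Z{\left(C,F \right)} = \frac{\left(2 + F\right) + 4}{9} = \frac{6 + F}{9} = \frac{2}{3} + \frac{F}{9}$)
$V{\left(k,J \right)} = - 324 J$ ($V{\left(k,J \right)} = - 6 \cdot 54 J = - 324 J$)
$-3391 + V{\left(21,Z{\left(3,-6 \right)} \right)} = -3391 - 324 \left(\frac{2}{3} + \frac{1}{9} \left(-6\right)\right) = -3391 - 324 \left(\frac{2}{3} - \frac{2}{3}\right) = -3391 - 0 = -3391 + 0 = -3391$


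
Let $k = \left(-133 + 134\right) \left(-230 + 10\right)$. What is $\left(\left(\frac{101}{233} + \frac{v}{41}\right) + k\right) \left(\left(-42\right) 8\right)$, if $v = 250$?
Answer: $\frac{685194384}{9553} \approx 71726.0$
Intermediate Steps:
$k = -220$ ($k = 1 \left(-220\right) = -220$)
$\left(\left(\frac{101}{233} + \frac{v}{41}\right) + k\right) \left(\left(-42\right) 8\right) = \left(\left(\frac{101}{233} + \frac{250}{41}\right) - 220\right) \left(\left(-42\right) 8\right) = \left(\left(101 \cdot \frac{1}{233} + 250 \cdot \frac{1}{41}\right) - 220\right) \left(-336\right) = \left(\left(\frac{101}{233} + \frac{250}{41}\right) - 220\right) \left(-336\right) = \left(\frac{62391}{9553} - 220\right) \left(-336\right) = \left(- \frac{2039269}{9553}\right) \left(-336\right) = \frac{685194384}{9553}$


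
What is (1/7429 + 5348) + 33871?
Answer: 291357952/7429 ≈ 39219.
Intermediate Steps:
(1/7429 + 5348) + 33871 = 39730293/7429 + 33871 = 291357952/7429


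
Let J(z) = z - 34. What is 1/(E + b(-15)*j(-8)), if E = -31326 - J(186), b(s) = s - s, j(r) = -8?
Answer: -1/31478 ≈ -3.1768e-5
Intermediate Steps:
J(z) = -34 + z
b(s) = 0
E = -31478 (E = -31326 - (-34 + 186) = -31326 - 1*152 = -31326 - 152 = -31478)
1/(E + b(-15)*j(-8)) = 1/(-31478 + 0*(-8)) = 1/(-31478 + 0) = 1/(-31478) = -1/31478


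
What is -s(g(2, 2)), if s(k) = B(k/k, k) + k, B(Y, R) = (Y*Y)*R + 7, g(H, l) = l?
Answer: -11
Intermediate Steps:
B(Y, R) = 7 + R*Y**2 (B(Y, R) = Y**2*R + 7 = R*Y**2 + 7 = 7 + R*Y**2)
s(k) = 7 + 2*k (s(k) = (7 + k*(k/k)**2) + k = (7 + k*1**2) + k = (7 + k*1) + k = (7 + k) + k = 7 + 2*k)
-s(g(2, 2)) = -(7 + 2*2) = -(7 + 4) = -1*11 = -11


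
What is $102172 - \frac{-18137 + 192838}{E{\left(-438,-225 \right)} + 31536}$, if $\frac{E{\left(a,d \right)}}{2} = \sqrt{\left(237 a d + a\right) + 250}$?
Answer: $\frac{11507641625590}{112636831} + \frac{174701 \sqrt{23356162}}{450547324} \approx 1.0217 \cdot 10^{5}$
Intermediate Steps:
$E{\left(a,d \right)} = 2 \sqrt{250 + a + 237 a d}$ ($E{\left(a,d \right)} = 2 \sqrt{\left(237 a d + a\right) + 250} = 2 \sqrt{\left(a + 237 a d\right) + 250} = 2 \sqrt{250 + a + 237 a d}$)
$102172 - \frac{-18137 + 192838}{E{\left(-438,-225 \right)} + 31536} = 102172 - \frac{-18137 + 192838}{2 \sqrt{250 - 438 + 237 \left(-438\right) \left(-225\right)} + 31536} = 102172 - \frac{174701}{2 \sqrt{250 - 438 + 23356350} + 31536} = 102172 - \frac{174701}{2 \sqrt{23356162} + 31536} = 102172 - \frac{174701}{31536 + 2 \sqrt{23356162}}$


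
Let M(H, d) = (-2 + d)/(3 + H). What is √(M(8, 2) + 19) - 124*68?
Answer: -8432 + √19 ≈ -8427.6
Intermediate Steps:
M(H, d) = (-2 + d)/(3 + H)
√(M(8, 2) + 19) - 124*68 = √((-2 + 2)/(3 + 8) + 19) - 124*68 = √(0/11 + 19) - 8432 = √((1/11)*0 + 19) - 8432 = √(0 + 19) - 8432 = √19 - 8432 = -8432 + √19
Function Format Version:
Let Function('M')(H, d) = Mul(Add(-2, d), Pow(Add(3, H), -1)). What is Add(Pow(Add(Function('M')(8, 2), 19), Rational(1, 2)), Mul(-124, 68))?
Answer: Add(-8432, Pow(19, Rational(1, 2))) ≈ -8427.6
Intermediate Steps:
Function('M')(H, d) = Mul(Pow(Add(3, H), -1), Add(-2, d))
Add(Pow(Add(Function('M')(8, 2), 19), Rational(1, 2)), Mul(-124, 68)) = Add(Pow(Add(Mul(Pow(Add(3, 8), -1), Add(-2, 2)), 19), Rational(1, 2)), Mul(-124, 68)) = Add(Pow(Add(Mul(Pow(11, -1), 0), 19), Rational(1, 2)), -8432) = Add(Pow(Add(Mul(Rational(1, 11), 0), 19), Rational(1, 2)), -8432) = Add(Pow(Add(0, 19), Rational(1, 2)), -8432) = Add(Pow(19, Rational(1, 2)), -8432) = Add(-8432, Pow(19, Rational(1, 2)))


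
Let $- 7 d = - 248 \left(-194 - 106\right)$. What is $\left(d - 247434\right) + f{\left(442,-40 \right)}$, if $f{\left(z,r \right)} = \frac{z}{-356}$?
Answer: $- \frac{321547511}{1246} \approx -2.5806 \cdot 10^{5}$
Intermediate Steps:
$d = - \frac{74400}{7}$ ($d = - \frac{\left(-248\right) \left(-194 - 106\right)}{7} = - \frac{\left(-248\right) \left(-300\right)}{7} = \left(- \frac{1}{7}\right) 74400 = - \frac{74400}{7} \approx -10629.0$)
$f{\left(z,r \right)} = - \frac{z}{356}$ ($f{\left(z,r \right)} = z \left(- \frac{1}{356}\right) = - \frac{z}{356}$)
$\left(d - 247434\right) + f{\left(442,-40 \right)} = \left(- \frac{74400}{7} - 247434\right) - \frac{221}{178} = - \frac{1806438}{7} - \frac{221}{178} = - \frac{321547511}{1246}$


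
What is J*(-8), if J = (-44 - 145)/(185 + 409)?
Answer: 28/11 ≈ 2.5455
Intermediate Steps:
J = -7/22 (J = -189/594 = -189*1/594 = -7/22 ≈ -0.31818)
J*(-8) = -7/22*(-8) = 28/11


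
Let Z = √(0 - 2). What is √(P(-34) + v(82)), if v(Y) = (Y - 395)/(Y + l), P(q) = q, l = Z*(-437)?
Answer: √((-3101 + 14858*I*√2)/(82 - 437*I*√2)) ≈ 0.04263 - 5.8368*I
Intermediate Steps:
Z = I*√2 (Z = √(-2) = I*√2 ≈ 1.4142*I)
l = -437*I*√2 (l = (I*√2)*(-437) = -437*I*√2 ≈ -618.01*I)
v(Y) = (-395 + Y)/(Y - 437*I*√2) (v(Y) = (Y - 395)/(Y - 437*I*√2) = (-395 + Y)/(Y - 437*I*√2))
√(P(-34) + v(82)) = √(-34 + (-395 + 82)/(82 - 437*I*√2)) = √(-34 - 313/(82 - 437*I*√2))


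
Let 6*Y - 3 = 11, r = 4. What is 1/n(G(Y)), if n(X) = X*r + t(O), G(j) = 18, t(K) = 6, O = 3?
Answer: 1/78 ≈ 0.012821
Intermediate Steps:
Y = 7/3 (Y = 1/2 + (1/6)*11 = 1/2 + 11/6 = 7/3 ≈ 2.3333)
n(X) = 6 + 4*X (n(X) = X*4 + 6 = 4*X + 6 = 6 + 4*X)
1/n(G(Y)) = 1/(6 + 4*18) = 1/(6 + 72) = 1/78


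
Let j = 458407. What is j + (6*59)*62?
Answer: 480355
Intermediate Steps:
j + (6*59)*62 = 458407 + (6*59)*62 = 458407 + 354*62 = 458407 + 21948 = 480355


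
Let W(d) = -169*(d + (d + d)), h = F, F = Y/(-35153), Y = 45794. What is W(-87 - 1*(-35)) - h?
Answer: 926819486/35153 ≈ 26365.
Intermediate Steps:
F = -45794/35153 (F = 45794/(-35153) = 45794*(-1/35153) = -45794/35153 ≈ -1.3027)
h = -45794/35153 ≈ -1.3027
W(d) = -507*d (W(d) = -169*(d + 2*d) = -507*d)
W(-87 - 1*(-35)) - h = -507*(-87 - 1*(-35)) - 1*(-45794/35153) = -507*(-87 + 35) + 45794/35153 = -507*(-52) + 45794/35153 = 26364 + 45794/35153 = 926819486/35153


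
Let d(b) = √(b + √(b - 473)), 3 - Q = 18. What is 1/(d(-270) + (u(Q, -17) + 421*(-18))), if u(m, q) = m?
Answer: -1/(7593 - √(-270 + I*√743)) ≈ -0.00013171 - 2.8543e-7*I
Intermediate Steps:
Q = -15 (Q = 3 - 1*18 = 3 - 18 = -15)
d(b) = √(b + √(-473 + b))
1/(d(-270) + (u(Q, -17) + 421*(-18))) = 1/(√(-270 + √(-473 - 270)) + (-15 + 421*(-18))) = 1/(√(-270 + √(-743)) + (-15 - 7578)) = 1/(√(-270 + I*√743) - 7593) = 1/(-7593 + √(-270 + I*√743))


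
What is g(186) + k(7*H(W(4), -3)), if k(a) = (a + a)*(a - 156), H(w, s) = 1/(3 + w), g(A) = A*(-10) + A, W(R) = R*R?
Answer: -645712/361 ≈ -1788.7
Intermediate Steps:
W(R) = R**2
g(A) = -9*A (g(A) = -10*A + A = -9*A)
k(a) = 2*a*(-156 + a) (k(a) = (2*a)*(-156 + a) = 2*a*(-156 + a))
g(186) + k(7*H(W(4), -3)) = -9*186 + 2*(7/(3 + 4**2))*(-156 + 7/(3 + 4**2)) = -1674 + 2*(7/(3 + 16))*(-156 + 7/(3 + 16)) = -1674 + 2*(7/19)*(-156 + 7/19) = -1674 + 2*(7/19)*(-2957/19) = -1674 - 41398/361 = -645712/361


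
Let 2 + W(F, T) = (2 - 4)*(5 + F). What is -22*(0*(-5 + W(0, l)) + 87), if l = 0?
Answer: -1914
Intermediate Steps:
W(F, T) = -12 - 2*F (W(F, T) = -2 + (2 - 4)*(5 + F) = -2 - 2*(5 + F) = -2 + (-10 - 2*F) = -12 - 2*F)
-22*(0*(-5 + W(0, l)) + 87) = -22*(0*(-5 + (-12 - 2*0)) + 87) = -22*(0*(-5 + (-12 + 0)) + 87) = -22*(0*(-5 - 12) + 87) = -22*(0*(-17) + 87) = -22*(0 + 87) = -22*87 = -1914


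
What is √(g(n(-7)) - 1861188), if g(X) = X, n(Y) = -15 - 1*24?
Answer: 3*I*√206803 ≈ 1364.3*I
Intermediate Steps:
n(Y) = -39 (n(Y) = -15 - 24 = -39)
√(g(n(-7)) - 1861188) = √(-39 - 1861188) = √(-1861227) = 3*I*√206803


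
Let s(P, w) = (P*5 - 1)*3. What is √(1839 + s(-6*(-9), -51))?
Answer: 21*√6 ≈ 51.439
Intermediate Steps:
s(P, w) = -3 + 15*P (s(P, w) = (5*P - 1)*3 = (-1 + 5*P)*3 = -3 + 15*P)
√(1839 + s(-6*(-9), -51)) = √(1839 + (-3 + 15*(-6*(-9)))) = √(1839 + (-3 + 15*54)) = √(1839 + (-3 + 810)) = √(1839 + 807) = √2646 = 21*√6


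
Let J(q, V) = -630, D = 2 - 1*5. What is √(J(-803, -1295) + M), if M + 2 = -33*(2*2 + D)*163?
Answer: I*√6011 ≈ 77.531*I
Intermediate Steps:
D = -3 (D = 2 - 5 = -3)
M = -5381 (M = -2 - 33*(2*2 - 3)*163 = -2 - 33*(4 - 3)*163 = -2 - 33*1*163 = -2 - 33*163 = -2 - 5379 = -5381)
√(J(-803, -1295) + M) = √(-630 - 5381) = √(-6011) = I*√6011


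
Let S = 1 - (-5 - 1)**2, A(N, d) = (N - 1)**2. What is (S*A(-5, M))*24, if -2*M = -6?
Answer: -30240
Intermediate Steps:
M = 3 (M = -1/2*(-6) = 3)
A(N, d) = (-1 + N)**2
S = -35 (S = 1 - 1*(-6)**2 = 1 - 1*36 = 1 - 36 = -35)
(S*A(-5, M))*24 = -35*(-1 - 5)**2*24 = -35*(-6)**2*24 = -35*36*24 = -1260*24 = -30240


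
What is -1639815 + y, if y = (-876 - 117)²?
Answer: -653766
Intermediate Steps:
y = 986049 (y = (-993)² = 986049)
-1639815 + y = -1639815 + 986049 = -653766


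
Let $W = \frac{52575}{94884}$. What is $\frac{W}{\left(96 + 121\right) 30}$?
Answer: $\frac{3505}{41179656} \approx 8.5115 \cdot 10^{-5}$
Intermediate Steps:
$W = \frac{17525}{31628}$ ($W = 52575 \cdot \frac{1}{94884} = \frac{17525}{31628} \approx 0.5541$)
$\frac{W}{\left(96 + 121\right) 30} = \frac{17525}{31628 \left(96 + 121\right) 30} = \frac{17525}{31628 \cdot 217 \cdot 30} = \frac{17525}{31628 \cdot 6510} = \frac{17525}{31628} \cdot \frac{1}{6510} = \frac{3505}{41179656}$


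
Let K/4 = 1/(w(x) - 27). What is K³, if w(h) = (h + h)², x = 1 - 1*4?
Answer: 64/729 ≈ 0.087791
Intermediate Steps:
x = -3 (x = 1 - 4 = -3)
w(h) = 4*h² (w(h) = (2*h)² = 4*h²)
K = 4/9 (K = 4/(4*(-3)² - 27) = 4/(4*9 - 27) = 4/(36 - 27) = 4/9 ≈ 0.44444)
K³ = (4/9)³ = 64/729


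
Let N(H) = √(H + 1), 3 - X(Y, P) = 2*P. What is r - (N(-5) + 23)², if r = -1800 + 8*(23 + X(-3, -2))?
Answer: -2085 - 92*I ≈ -2085.0 - 92.0*I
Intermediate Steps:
X(Y, P) = 3 - 2*P
N(H) = √(1 + H)
r = -1560 (r = -1800 + 8*(23 + (3 - 2*(-2))) = -1800 + 8*(23 + (3 + 4)) = -1800 + 8*(23 + 7) = -1800 + 8*30 = -1800 + 240 = -1560)
r - (N(-5) + 23)² = -1560 - (√(1 - 5) + 23)² = -1560 - (√(-4) + 23)² = -1560 - (2*I + 23)² = -1560 - (23 + 2*I)²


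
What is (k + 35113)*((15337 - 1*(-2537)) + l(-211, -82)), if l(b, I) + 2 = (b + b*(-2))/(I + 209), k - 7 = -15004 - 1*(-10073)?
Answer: 68527671495/127 ≈ 5.3959e+8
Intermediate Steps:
k = -4924 (k = 7 + (-15004 - 1*(-10073)) = 7 + (-15004 + 10073) = 7 - 4931 = -4924)
l(b, I) = -2 - b/(209 + I) (l(b, I) = -2 + (b + b*(-2))/(I + 209) = -2 + (b - 2*b)/(209 + I) = -2 + (-b)/(209 + I) = -2 - b/(209 + I))
(k + 35113)*((15337 - 1*(-2537)) + l(-211, -82)) = (-4924 + 35113)*((15337 - 1*(-2537)) + (-418 - 1*(-211) - 2*(-82))/(209 - 82)) = 30189*((15337 + 2537) + (-418 + 211 + 164)/127) = 30189*(17874 + (1/127)*(-43)) = 30189*(17874 - 43/127) = 30189*(2269955/127) = 68527671495/127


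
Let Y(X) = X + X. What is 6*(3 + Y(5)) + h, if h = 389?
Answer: 467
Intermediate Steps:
Y(X) = 2*X
6*(3 + Y(5)) + h = 6*(3 + 2*5) + 389 = 6*(3 + 10) + 389 = 6*13 + 389 = 78 + 389 = 467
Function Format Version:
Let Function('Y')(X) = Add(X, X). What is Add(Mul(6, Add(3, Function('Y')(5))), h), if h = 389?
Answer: 467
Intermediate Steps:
Function('Y')(X) = Mul(2, X)
Add(Mul(6, Add(3, Function('Y')(5))), h) = Add(Mul(6, Add(3, Mul(2, 5))), 389) = Add(Mul(6, Add(3, 10)), 389) = Add(Mul(6, 13), 389) = Add(78, 389) = 467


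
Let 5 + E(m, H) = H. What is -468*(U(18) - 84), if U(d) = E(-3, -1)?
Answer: 42120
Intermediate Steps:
E(m, H) = -5 + H
U(d) = -6 (U(d) = -5 - 1 = -6)
-468*(U(18) - 84) = -468*(-6 - 84) = -468*(-90) = 42120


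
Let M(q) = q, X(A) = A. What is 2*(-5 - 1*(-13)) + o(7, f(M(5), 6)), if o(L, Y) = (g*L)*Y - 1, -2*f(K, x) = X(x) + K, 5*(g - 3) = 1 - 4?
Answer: -387/5 ≈ -77.400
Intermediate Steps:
g = 12/5 (g = 3 + (1 - 4)/5 = 3 + (⅕)*(-3) = 3 - ⅗ = 12/5 ≈ 2.4000)
f(K, x) = -K/2 - x/2 (f(K, x) = -(x + K)/2 = -(K + x)/2 = -K/2 - x/2)
o(L, Y) = -1 + 12*L*Y/5 (o(L, Y) = (12*L/5)*Y - 1 = 12*L*Y/5 - 1 = -1 + 12*L*Y/5)
2*(-5 - 1*(-13)) + o(7, f(M(5), 6)) = 2*(-5 - 1*(-13)) + (-1 + (12/5)*7*(-½*5 - ½*6)) = 2*(-5 + 13) + (-1 + (12/5)*7*(-5/2 - 3)) = 2*8 + (-1 + (12/5)*7*(-11/2)) = 16 + (-1 - 462/5) = 16 - 467/5 = -387/5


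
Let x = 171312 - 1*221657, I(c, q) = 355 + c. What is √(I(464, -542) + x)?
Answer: I*√49526 ≈ 222.54*I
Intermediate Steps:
x = -50345 (x = 171312 - 221657 = -50345)
√(I(464, -542) + x) = √((355 + 464) - 50345) = √(819 - 50345) = √(-49526) = I*√49526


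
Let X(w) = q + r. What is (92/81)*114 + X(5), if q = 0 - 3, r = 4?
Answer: 3523/27 ≈ 130.48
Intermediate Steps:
q = -3
X(w) = 1 (X(w) = -3 + 4 = 1)
(92/81)*114 + X(5) = (92/81)*114 + 1 = 3496/27 + 1 = 3523/27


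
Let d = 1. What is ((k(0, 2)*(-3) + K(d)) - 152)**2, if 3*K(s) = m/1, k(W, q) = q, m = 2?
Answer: 222784/9 ≈ 24754.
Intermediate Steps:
K(s) = 2/3 (K(s) = (2/1)/3 = (2*1)/3 = (1/3)*2 = 2/3)
((k(0, 2)*(-3) + K(d)) - 152)**2 = ((2*(-3) + 2/3) - 152)**2 = ((-6 + 2/3) - 152)**2 = (-16/3 - 152)**2 = (-472/3)**2 = 222784/9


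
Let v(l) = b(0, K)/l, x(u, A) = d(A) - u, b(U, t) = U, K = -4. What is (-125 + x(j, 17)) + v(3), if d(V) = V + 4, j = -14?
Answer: -90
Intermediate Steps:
d(V) = 4 + V
x(u, A) = 4 + A - u (x(u, A) = (4 + A) - u = 4 + A - u)
v(l) = 0 (v(l) = 0/l = 0)
(-125 + x(j, 17)) + v(3) = (-125 + (4 + 17 - 1*(-14))) + 0 = (-125 + (4 + 17 + 14)) + 0 = (-125 + 35) + 0 = -90 + 0 = -90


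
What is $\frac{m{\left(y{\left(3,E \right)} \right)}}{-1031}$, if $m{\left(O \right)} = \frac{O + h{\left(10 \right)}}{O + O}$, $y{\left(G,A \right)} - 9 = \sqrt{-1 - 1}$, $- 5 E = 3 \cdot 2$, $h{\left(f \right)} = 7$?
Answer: $\frac{- \sqrt{2} + 16 i}{2062 \left(\sqrt{2} - 9 i\right)} \approx -0.00085307 + 5.7842 \cdot 10^{-5} i$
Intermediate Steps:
$E = - \frac{6}{5}$ ($E = - \frac{3 \cdot 2}{5} = \left(- \frac{1}{5}\right) 6 = - \frac{6}{5} \approx -1.2$)
$y{\left(G,A \right)} = 9 + i \sqrt{2}$ ($y{\left(G,A \right)} = 9 + \sqrt{-1 - 1} = 9 + \sqrt{-2} = 9 + i \sqrt{2}$)
$m{\left(O \right)} = \frac{7 + O}{2 O}$ ($m{\left(O \right)} = \frac{O + 7}{O + O} = \frac{7 + O}{2 O}$)
$\frac{m{\left(y{\left(3,E \right)} \right)}}{-1031} = \frac{\frac{1}{2} \frac{1}{9 + i \sqrt{2}} \left(7 + \left(9 + i \sqrt{2}\right)\right)}{-1031} = \frac{16 + i \sqrt{2}}{2 \left(9 + i \sqrt{2}\right)} \left(- \frac{1}{1031}\right) = - \frac{16 + i \sqrt{2}}{2062 \left(9 + i \sqrt{2}\right)}$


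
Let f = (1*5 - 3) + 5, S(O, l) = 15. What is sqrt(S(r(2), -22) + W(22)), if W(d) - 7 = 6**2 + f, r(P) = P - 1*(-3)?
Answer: sqrt(65) ≈ 8.0623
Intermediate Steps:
r(P) = 3 + P (r(P) = P + 3 = 3 + P)
f = 7 (f = (5 - 3) + 5 = 2 + 5 = 7)
W(d) = 50 (W(d) = 7 + (6**2 + 7) = 7 + (36 + 7) = 7 + 43 = 50)
sqrt(S(r(2), -22) + W(22)) = sqrt(15 + 50) = sqrt(65)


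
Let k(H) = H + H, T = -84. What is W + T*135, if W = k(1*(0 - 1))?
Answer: -11342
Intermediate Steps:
k(H) = 2*H
W = -2 (W = 2*(1*(0 - 1)) = 2*(1*(-1)) = 2*(-1) = -2)
W + T*135 = -2 - 84*135 = -2 - 11340 = -11342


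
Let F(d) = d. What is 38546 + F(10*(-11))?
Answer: 38436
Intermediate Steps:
38546 + F(10*(-11)) = 38546 + 10*(-11) = 38546 - 110 = 38436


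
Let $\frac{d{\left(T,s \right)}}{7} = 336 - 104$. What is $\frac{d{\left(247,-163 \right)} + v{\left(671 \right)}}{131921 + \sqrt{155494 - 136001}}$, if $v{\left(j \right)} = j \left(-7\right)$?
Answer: $- \frac{405393233}{17403130748} + \frac{3073 \sqrt{19493}}{17403130748} \approx -0.02327$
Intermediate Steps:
$d{\left(T,s \right)} = 1624$ ($d{\left(T,s \right)} = 7 \left(336 - 104\right) = 7 \cdot 232 = 1624$)
$v{\left(j \right)} = - 7 j$
$\frac{d{\left(247,-163 \right)} + v{\left(671 \right)}}{131921 + \sqrt{155494 - 136001}} = \frac{1624 - 4697}{131921 + \sqrt{155494 - 136001}} = \frac{1624 - 4697}{131921 + \sqrt{19493}} = - \frac{3073}{131921 + \sqrt{19493}}$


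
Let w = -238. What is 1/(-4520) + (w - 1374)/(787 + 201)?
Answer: -140139/85880 ≈ -1.6318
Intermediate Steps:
1/(-4520) + (w - 1374)/(787 + 201) = 1/(-4520) + (-238 - 1374)/(787 + 201) = -1/4520 - 1612/988 = -1/4520 - 1612*1/988 = -1/4520 - 31/19 = -140139/85880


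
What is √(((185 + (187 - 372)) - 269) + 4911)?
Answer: √4642 ≈ 68.132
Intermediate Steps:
√(((185 + (187 - 372)) - 269) + 4911) = √(((185 - 185) - 269) + 4911) = √((0 - 269) + 4911) = √(-269 + 4911) = √4642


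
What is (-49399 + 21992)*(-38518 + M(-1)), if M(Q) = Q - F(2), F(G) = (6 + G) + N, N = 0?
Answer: 1055909489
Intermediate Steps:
F(G) = 6 + G (F(G) = (6 + G) + 0 = 6 + G)
M(Q) = -8 + Q (M(Q) = Q - (6 + 2) = Q - 1*8 = Q - 8 = -8 + Q)
(-49399 + 21992)*(-38518 + M(-1)) = (-49399 + 21992)*(-38518 + (-8 - 1)) = -27407*(-38518 - 9) = -27407*(-38527) = 1055909489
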